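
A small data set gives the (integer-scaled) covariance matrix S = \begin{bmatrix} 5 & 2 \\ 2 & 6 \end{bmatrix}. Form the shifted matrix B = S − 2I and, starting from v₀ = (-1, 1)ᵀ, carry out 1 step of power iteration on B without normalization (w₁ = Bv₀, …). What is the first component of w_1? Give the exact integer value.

-1

B = S − 2I has rows (3, 2); (2, 4)
w1 = Bv₀ = (-1, 2)
Requested component of w1: -1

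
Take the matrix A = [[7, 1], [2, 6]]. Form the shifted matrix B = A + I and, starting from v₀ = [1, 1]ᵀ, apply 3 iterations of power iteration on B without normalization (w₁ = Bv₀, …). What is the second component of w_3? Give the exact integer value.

B = A + I has rows (8, 1); (2, 7)
w1 = Bv₀ = (9, 9)
w2 = Bw1 = (81, 81)
w3 = Bw2 = (729, 729)
Requested component of w3: 729

729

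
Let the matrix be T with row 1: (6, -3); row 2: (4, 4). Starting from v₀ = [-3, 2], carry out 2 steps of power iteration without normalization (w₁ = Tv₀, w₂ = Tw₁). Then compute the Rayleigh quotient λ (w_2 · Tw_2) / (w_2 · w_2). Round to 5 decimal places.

5.65617

w1 = Tv₀ = (-24, -4)
w2 = Tw1 = (-132, -112)
Tw2 = (-456, -976)
w2·Tw2 = (-132)·(-456) + (-112)·(-976) = 169504; w2·w2 = (-132)·(-132) + (-112)·(-112) = 29968
λ ≈ 169504/29968 = 5.65617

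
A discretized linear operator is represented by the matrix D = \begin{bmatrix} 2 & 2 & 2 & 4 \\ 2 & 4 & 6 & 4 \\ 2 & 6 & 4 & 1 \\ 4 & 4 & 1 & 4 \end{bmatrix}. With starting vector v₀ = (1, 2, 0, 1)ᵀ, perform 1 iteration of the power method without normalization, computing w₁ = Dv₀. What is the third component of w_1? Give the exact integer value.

15

w1 = Dv₀ = (2·1 + 2·2 + 2·0 + 4·1; 2·1 + 4·2 + 6·0 + 4·1; 2·1 + 6·2 + 4·0 + 1·1; 4·1 + 4·2 + 1·0 + 4·1) = (10, 14, 15, 16)
The requested component of w1 is 15.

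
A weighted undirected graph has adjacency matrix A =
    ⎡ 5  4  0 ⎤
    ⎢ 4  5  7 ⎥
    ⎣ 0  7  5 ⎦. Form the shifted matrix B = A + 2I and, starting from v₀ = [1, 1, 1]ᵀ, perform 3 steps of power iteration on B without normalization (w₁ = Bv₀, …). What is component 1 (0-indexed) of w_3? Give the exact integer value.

B = A + 2I has rows (7, 4, 0); (4, 7, 7); (0, 7, 7)
w1 = Bv₀ = (7·1 + 4·1 + 0·1; 4·1 + 7·1 + 7·1; 0·1 + 7·1 + 7·1) = (11, 18, 14)
w2 = Bw1 = (7·11 + 4·18 + 0·14; 4·11 + 7·18 + 7·14; 0·11 + 7·18 + 7·14) = (149, 268, 224)
w3 = Bw2 = (2115, 4040, 3444)
Requested component of w3: 4040

4040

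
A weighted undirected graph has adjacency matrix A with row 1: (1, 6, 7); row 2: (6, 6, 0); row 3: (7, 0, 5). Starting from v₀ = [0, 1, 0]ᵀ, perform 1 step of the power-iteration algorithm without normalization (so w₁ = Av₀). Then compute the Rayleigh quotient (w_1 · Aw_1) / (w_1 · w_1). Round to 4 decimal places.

w1 = Av₀ = (1·0 + 6·1 + 7·0; 6·0 + 6·1 + 0·0; 7·0 + 0·1 + 5·0) = (6, 6, 0)
Aw1 = (42, 72, 42)
w1·Aw1 = 6·42 + 6·72 + 0·42 = 684; w1·w1 = 6·6 + 6·6 + 0·0 = 72
λ ≈ 684/72 = 9.5000

9.5000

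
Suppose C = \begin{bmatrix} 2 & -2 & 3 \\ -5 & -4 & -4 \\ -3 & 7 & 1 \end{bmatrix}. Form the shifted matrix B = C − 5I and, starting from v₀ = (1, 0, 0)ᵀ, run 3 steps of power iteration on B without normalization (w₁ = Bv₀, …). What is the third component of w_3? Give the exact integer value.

B = C − 5I has rows (-3, -2, 3); (-5, -9, -4); (-3, 7, -4)
w1 = Bv₀ = ((-3)·1 + (-2)·0 + 3·0; (-5)·1 + (-9)·0 + (-4)·0; (-3)·1 + 7·0 + (-4)·0) = (-3, -5, -3)
w2 = Bw1 = ((-3)·(-3) + (-2)·(-5) + 3·(-3); (-5)·(-3) + (-9)·(-5) + (-4)·(-3); (-3)·(-3) + 7·(-5) + (-4)·(-3)) = (10, 72, -14)
w3 = Bw2 = (-216, -642, 530)
Requested component of w3: 530

530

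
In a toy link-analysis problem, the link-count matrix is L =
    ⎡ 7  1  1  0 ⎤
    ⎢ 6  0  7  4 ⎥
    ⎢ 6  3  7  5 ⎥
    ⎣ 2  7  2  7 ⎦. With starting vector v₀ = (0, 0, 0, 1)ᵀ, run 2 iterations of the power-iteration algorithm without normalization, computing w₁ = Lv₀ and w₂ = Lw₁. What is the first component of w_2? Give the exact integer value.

w1 = Lv₀ = (7·0 + 1·0 + 1·0 + 0·1; 6·0 + 0·0 + 7·0 + 4·1; 6·0 + 3·0 + 7·0 + 5·1; 2·0 + 7·0 + 2·0 + 7·1) = (0, 4, 5, 7)
w2 = Lw1 = (7·0 + 1·4 + 1·5 + 0·7; 6·0 + 0·4 + 7·5 + 4·7; 6·0 + 3·4 + 7·5 + 5·7; 2·0 + 7·4 + 2·5 + 7·7) = (9, 63, 82, 87)
The requested component of w2 is 9.

9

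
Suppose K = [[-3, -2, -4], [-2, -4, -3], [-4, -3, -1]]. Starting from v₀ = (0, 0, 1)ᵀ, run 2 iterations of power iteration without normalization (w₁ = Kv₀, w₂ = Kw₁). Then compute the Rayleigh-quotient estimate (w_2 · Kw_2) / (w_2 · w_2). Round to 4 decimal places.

w1 = Kv₀ = (-4, -3, -1)
w2 = Kw1 = (22, 23, 26)
Kw2 = (-216, -214, -183)
w2·Kw2 = 22·(-216) + 23·(-214) + 26·(-183) = -14432; w2·w2 = 22·22 + 23·23 + 26·26 = 1689
λ ≈ -14432/1689 = -8.5447

-8.5447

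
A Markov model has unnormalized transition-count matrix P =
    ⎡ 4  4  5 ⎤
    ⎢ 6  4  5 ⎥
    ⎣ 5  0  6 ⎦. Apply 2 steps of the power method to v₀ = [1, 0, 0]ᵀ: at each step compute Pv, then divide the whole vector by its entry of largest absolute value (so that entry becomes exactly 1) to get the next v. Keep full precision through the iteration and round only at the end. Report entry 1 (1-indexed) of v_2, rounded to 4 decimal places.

Pv0 = (4.00000, 6.00000, 5.00000); divide by 6.00000 → v1 = (0.66667, 1.00000, 0.83333)
Pv1 = (10.83333, 12.16667, 8.33333); divide by 12.16667 → v2 = (0.89041, 1.00000, 0.68493)
Requested entry of v2: 65/73 = 0.8904

0.8904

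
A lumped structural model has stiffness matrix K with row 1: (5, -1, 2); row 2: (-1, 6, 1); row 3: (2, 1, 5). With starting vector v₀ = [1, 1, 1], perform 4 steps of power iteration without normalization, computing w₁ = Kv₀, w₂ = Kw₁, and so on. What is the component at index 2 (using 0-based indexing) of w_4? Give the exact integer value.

w1 = Kv₀ = (6, 6, 8)
w2 = Kw1 = (40, 38, 58)
w3 = Kw2 = (278, 246, 408)
w4 = Kw3 = (1960, 1606, 2842)
The requested component of w4 is 2842.

2842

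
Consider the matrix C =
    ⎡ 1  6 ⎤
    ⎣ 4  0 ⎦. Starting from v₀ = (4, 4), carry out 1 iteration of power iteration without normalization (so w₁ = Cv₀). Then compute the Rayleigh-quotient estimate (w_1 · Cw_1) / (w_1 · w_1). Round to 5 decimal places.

5.06154

w1 = Cv₀ = (28, 16)
Cw1 = (124, 112)
w1·Cw1 = 28·124 + 16·112 = 5264; w1·w1 = 28·28 + 16·16 = 1040
λ ≈ 5264/1040 = 5.06154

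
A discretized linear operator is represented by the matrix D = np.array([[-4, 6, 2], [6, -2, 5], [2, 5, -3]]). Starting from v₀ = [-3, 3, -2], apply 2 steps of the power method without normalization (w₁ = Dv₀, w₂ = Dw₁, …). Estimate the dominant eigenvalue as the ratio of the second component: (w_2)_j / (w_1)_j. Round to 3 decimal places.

λ ≈ -8.794

w1 = Dv₀ = (26, -34, 15)
w2 = Dw1 = (-278, 299, -163)
Ratio at component: 299 / -34 = -8.794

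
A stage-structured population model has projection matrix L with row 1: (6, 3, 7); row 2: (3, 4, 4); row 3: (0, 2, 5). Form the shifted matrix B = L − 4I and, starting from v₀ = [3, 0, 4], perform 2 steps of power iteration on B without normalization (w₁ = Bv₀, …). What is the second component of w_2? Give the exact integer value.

118

B = L − 4I has rows (2, 3, 7); (3, 0, 4); (0, 2, 1)
w1 = Bv₀ = (2·3 + 3·0 + 7·4; 3·3 + 0·0 + 4·4; 0·3 + 2·0 + 1·4) = (34, 25, 4)
w2 = Bw1 = (2·34 + 3·25 + 7·4; 3·34 + 0·25 + 4·4; 0·34 + 2·25 + 1·4) = (171, 118, 54)
Requested component of w2: 118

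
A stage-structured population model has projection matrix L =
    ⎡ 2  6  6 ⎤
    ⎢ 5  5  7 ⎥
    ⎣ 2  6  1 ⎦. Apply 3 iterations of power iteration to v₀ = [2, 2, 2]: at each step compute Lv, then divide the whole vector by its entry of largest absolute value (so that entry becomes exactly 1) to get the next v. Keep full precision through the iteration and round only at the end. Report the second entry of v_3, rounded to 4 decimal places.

1.0000

Lv0 = (28.00000, 34.00000, 18.00000); divide by 34.00000 → v1 = (0.82353, 1.00000, 0.52941)
Lv1 = (10.82353, 12.82353, 8.17647); divide by 12.82353 → v2 = (0.84404, 1.00000, 0.63761)
Lv2 = (11.51376, 13.68349, 8.32569); divide by 13.68349 → v3 = (0.84143, 1.00000, 0.60845)
Requested entry of v3: 5966/5966 = 1.0000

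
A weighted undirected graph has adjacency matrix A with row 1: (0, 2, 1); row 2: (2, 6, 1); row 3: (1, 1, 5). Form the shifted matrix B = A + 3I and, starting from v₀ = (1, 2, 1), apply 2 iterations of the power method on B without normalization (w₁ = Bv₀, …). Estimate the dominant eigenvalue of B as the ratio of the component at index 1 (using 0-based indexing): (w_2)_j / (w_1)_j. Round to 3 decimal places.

μ ≈ 10.286

B = A + 3I has rows (3, 2, 1); (2, 9, 1); (1, 1, 8)
w1 = Bv₀ = (8, 21, 11)
w2 = Bw1 = (77, 216, 117)
Ratio: 216/21 = 10.286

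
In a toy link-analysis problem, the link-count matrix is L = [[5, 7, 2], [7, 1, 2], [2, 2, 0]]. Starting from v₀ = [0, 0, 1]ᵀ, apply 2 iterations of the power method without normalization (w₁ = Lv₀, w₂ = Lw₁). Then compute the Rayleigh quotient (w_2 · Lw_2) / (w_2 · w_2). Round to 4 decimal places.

w1 = Lv₀ = (5·0 + 7·0 + 2·1; 7·0 + 1·0 + 2·1; 2·0 + 2·0 + 0·1) = (2, 2, 0)
w2 = Lw1 = (5·2 + 7·2 + 2·0; 7·2 + 1·2 + 2·0; 2·2 + 2·2 + 0·0) = (24, 16, 8)
Lw2 = (248, 200, 80)
w2·Lw2 = 24·248 + 16·200 + 8·80 = 9792; w2·w2 = 24·24 + 16·16 + 8·8 = 896
λ ≈ 9792/896 = 10.9286

10.9286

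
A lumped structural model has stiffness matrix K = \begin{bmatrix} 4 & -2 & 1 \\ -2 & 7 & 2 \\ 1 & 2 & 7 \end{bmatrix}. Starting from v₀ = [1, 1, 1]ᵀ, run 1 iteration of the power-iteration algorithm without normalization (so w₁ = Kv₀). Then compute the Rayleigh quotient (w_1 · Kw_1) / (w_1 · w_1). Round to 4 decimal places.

8.4494

w1 = Kv₀ = (4·1 + (-2)·1 + 1·1; (-2)·1 + 7·1 + 2·1; 1·1 + 2·1 + 7·1) = (3, 7, 10)
Kw1 = (8, 63, 87)
w1·Kw1 = 3·8 + 7·63 + 10·87 = 1335; w1·w1 = 3·3 + 7·7 + 10·10 = 158
λ ≈ 1335/158 = 8.4494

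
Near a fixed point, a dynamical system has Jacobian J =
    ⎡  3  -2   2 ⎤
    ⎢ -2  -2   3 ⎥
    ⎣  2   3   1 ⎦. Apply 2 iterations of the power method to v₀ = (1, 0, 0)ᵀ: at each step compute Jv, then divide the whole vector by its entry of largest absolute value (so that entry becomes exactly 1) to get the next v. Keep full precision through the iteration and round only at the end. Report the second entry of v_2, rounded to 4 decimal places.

Jv0 = (3.00000, -2.00000, 2.00000); divide by 3.00000 → v1 = (1.00000, -0.66667, 0.66667)
Jv1 = (5.66667, 1.33333, 0.66667); divide by 5.66667 → v2 = (1.00000, 0.23529, 0.11765)
Requested entry of v2: 4/17 = 0.2353

0.2353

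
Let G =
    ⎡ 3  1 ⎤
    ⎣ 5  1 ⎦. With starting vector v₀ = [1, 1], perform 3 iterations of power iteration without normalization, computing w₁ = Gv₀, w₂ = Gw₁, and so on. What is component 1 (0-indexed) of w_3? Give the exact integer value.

116

w1 = Gv₀ = (4, 6)
w2 = Gw1 = (18, 26)
w3 = Gw2 = (80, 116)
The requested component of w3 is 116.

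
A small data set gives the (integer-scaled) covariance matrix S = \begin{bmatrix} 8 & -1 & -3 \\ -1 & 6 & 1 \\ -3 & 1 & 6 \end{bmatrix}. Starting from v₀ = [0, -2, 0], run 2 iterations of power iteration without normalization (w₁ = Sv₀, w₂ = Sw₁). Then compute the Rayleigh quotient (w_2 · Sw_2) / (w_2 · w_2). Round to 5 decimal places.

8.31869

w1 = Sv₀ = (8·0 + (-1)·(-2) + (-3)·0; (-1)·0 + 6·(-2) + 1·0; (-3)·0 + 1·(-2) + 6·0) = (2, -12, -2)
w2 = Sw1 = (8·2 + (-1)·(-12) + (-3)·(-2); (-1)·2 + 6·(-12) + 1·(-2); (-3)·2 + 1·(-12) + 6·(-2)) = (34, -76, -30)
Sw2 = (438, -520, -358)
w2·Sw2 = 34·438 + (-76)·(-520) + (-30)·(-358) = 65152; w2·w2 = 34·34 + (-76)·(-76) + (-30)·(-30) = 7832
λ ≈ 65152/7832 = 8.31869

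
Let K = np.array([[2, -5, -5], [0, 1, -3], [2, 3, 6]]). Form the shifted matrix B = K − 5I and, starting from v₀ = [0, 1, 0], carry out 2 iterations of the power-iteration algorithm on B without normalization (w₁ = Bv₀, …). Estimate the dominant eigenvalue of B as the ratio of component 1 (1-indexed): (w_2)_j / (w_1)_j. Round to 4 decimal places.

μ ≈ -4.0000

B = K − 5I has rows (-3, -5, -5); (0, -4, -3); (2, 3, 1)
w1 = Bv₀ = ((-3)·0 + (-5)·1 + (-5)·0; 0·0 + (-4)·1 + (-3)·0; 2·0 + 3·1 + 1·0) = (-5, -4, 3)
w2 = Bw1 = ((-3)·(-5) + (-5)·(-4) + (-5)·3; 0·(-5) + (-4)·(-4) + (-3)·3; 2·(-5) + 3·(-4) + 1·3) = (20, 7, -19)
Ratio: 20/-5 = -4.0000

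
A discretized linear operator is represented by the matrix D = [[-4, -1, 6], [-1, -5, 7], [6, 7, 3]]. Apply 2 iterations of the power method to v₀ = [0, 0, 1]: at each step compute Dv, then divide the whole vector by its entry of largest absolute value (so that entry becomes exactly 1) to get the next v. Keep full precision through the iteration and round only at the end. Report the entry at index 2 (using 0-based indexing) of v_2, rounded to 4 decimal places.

1.0000

Dv0 = (6.00000, 7.00000, 3.00000); divide by 7.00000 → v1 = (0.85714, 1.00000, 0.42857)
Dv1 = (-1.85714, -2.85714, 13.42857); divide by 13.42857 → v2 = (-0.13830, -0.21277, 1.00000)
Requested entry of v2: 94/94 = 1.0000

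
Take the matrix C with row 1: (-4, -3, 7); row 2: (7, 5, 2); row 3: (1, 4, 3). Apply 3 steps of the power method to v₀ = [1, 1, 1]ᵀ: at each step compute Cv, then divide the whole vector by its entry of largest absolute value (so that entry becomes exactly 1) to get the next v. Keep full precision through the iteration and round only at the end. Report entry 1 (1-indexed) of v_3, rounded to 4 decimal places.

0.3576

Cv0 = (0.00000, 14.00000, 8.00000); divide by 14.00000 → v1 = (0.00000, 1.00000, 0.57143)
Cv1 = (1.00000, 6.14286, 5.71429); divide by 6.14286 → v2 = (0.16279, 1.00000, 0.93023)
Cv2 = (2.86047, 8.00000, 6.95349); divide by 8.00000 → v3 = (0.35756, 1.00000, 0.86919)
Requested entry of v3: 246/688 = 0.3576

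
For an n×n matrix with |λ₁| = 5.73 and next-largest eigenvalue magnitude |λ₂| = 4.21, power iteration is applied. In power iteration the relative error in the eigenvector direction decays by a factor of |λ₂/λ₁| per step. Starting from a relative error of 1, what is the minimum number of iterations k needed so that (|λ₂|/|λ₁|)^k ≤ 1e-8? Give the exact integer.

|λ₂/λ₁| = 4.21/5.73 = 0.73473
Need k ≥ ln(1e-8) / ln(0.73473) = -18.4207 / -0.3083 ≈ 59.758
Smallest integer k satisfying the bound: 60

60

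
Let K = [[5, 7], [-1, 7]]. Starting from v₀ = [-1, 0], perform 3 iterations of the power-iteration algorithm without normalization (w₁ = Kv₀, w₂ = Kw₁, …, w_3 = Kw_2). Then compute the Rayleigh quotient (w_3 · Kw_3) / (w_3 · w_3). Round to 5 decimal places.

6.64138

w1 = Kv₀ = (-5, 1)
w2 = Kw1 = (-18, 12)
w3 = Kw2 = (-6, 102)
Kw3 = (684, 720)
w3·Kw3 = (-6)·684 + 102·720 = 69336; w3·w3 = (-6)·(-6) + 102·102 = 10440
λ ≈ 69336/10440 = 6.64138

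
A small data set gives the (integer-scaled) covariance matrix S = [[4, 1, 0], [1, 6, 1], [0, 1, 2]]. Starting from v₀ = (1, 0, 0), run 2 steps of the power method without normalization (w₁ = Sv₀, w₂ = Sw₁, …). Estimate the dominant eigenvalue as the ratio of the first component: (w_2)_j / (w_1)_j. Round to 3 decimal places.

4.250

w1 = Sv₀ = (4·1 + 1·0 + 0·0; 1·1 + 6·0 + 1·0; 0·1 + 1·0 + 2·0) = (4, 1, 0)
w2 = Sw1 = (4·4 + 1·1 + 0·0; 1·4 + 6·1 + 1·0; 0·4 + 1·1 + 2·0) = (17, 10, 1)
Ratio at component: 17 / 4 = 4.250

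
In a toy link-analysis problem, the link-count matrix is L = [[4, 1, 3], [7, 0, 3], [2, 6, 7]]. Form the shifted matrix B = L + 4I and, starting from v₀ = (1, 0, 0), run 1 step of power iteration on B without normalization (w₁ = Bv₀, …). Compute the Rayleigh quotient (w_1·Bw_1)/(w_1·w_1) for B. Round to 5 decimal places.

B = L + 4I has rows (8, 1, 3); (7, 4, 3); (2, 6, 11)
w1 = Bv₀ = (8·1 + 1·0 + 3·0; 7·1 + 4·0 + 3·0; 2·1 + 6·0 + 11·0) = (8, 7, 2)
Bw1 = (77, 90, 80)
w1·Bw1 = 1406; w1·w1 = 117; μ ≈ 1406/117 = 12.01709

μ ≈ 12.01709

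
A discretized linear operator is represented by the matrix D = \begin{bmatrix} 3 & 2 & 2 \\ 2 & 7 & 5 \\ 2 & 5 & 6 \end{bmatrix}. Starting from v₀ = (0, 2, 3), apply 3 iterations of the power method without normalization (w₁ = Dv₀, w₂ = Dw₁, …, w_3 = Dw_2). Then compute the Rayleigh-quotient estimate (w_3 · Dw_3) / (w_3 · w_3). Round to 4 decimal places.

w1 = Dv₀ = (3·0 + 2·2 + 2·3; 2·0 + 7·2 + 5·3; 2·0 + 5·2 + 6·3) = (10, 29, 28)
w2 = Dw1 = (3·10 + 2·29 + 2·28; 2·10 + 7·29 + 5·28; 2·10 + 5·29 + 6·28) = (144, 363, 333)
w3 = Dw2 = (1824, 4494, 4101)
Dw3 = (22662, 55611, 50724)
w3·Dw3 = 1824·22662 + 4494·55611 + 4101·50724 = 499270446; w3·w3 = 1824·1824 + 4494·4494 + 4101·4101 = 40341213
λ ≈ 499270446/40341213 = 12.3762

λ ≈ 12.3762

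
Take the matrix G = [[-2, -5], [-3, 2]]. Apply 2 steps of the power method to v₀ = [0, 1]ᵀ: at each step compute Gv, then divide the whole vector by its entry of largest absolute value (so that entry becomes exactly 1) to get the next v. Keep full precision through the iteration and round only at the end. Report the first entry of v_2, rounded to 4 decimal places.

0.0000

Gv0 = (-5.00000, 2.00000); divide by -5.00000 → v1 = (1.00000, -0.40000)
Gv1 = (0.00000, -3.80000); divide by -3.80000 → v2 = (0.00000, 1.00000)
Requested entry of v2: 0/19 = 0.0000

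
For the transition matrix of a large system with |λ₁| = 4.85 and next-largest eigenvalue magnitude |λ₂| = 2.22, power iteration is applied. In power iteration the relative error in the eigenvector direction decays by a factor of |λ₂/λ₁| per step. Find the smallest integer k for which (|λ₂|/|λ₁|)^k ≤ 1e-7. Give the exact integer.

21

|λ₂/λ₁| = 2.22/4.85 = 0.45773
Need k ≥ ln(1e-7) / ln(0.45773) = -16.1181 / -0.7815 ≈ 20.625
Smallest integer k satisfying the bound: 21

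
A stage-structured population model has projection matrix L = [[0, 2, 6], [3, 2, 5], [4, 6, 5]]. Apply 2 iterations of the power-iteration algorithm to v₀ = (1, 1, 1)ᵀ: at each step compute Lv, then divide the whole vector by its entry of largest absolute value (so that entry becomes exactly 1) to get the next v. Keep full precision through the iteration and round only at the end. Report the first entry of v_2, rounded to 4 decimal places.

Lv0 = (8.00000, 10.00000, 15.00000); divide by 15.00000 → v1 = (0.53333, 0.66667, 1.00000)
Lv1 = (7.33333, 7.93333, 11.13333); divide by 11.13333 → v2 = (0.65868, 0.71257, 1.00000)
Requested entry of v2: 110/167 = 0.6587

0.6587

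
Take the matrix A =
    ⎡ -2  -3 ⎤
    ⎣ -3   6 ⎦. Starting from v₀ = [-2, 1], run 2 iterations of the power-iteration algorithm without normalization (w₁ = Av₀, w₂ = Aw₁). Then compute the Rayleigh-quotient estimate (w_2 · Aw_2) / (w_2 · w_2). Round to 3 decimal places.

w1 = Av₀ = (1, 12)
w2 = Aw1 = (-38, 69)
Aw2 = (-131, 528)
w2·Aw2 = (-38)·(-131) + 69·528 = 41410; w2·w2 = (-38)·(-38) + 69·69 = 6205
λ ≈ 41410/6205 = 6.674

6.674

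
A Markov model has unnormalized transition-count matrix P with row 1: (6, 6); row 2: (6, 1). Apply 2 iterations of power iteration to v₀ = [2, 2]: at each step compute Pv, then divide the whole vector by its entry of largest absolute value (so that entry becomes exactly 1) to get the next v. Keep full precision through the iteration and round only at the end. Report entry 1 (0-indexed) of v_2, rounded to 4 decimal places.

0.6930

Pv0 = (24.00000, 14.00000); divide by 24.00000 → v1 = (1.00000, 0.58333)
Pv1 = (9.50000, 6.58333); divide by 9.50000 → v2 = (1.00000, 0.69298)
Requested entry of v2: 158/228 = 0.6930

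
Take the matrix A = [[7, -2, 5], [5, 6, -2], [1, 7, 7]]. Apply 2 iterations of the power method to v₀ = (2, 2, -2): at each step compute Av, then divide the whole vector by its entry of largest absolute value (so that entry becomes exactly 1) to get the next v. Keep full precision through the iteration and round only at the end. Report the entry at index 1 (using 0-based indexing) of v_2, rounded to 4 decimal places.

0.7755

Av0 = (0.00000, 26.00000, 2.00000); divide by 26.00000 → v1 = (0.00000, 1.00000, 0.07692)
Av1 = (-1.61538, 5.84615, 7.53846); divide by 7.53846 → v2 = (-0.21429, 0.77551, 1.00000)
Requested entry of v2: 152/196 = 0.7755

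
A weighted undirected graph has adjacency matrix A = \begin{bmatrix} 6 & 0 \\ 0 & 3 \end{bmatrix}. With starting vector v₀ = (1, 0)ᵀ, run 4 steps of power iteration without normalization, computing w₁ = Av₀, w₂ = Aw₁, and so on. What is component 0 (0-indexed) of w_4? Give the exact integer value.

w1 = Av₀ = (6·1 + 0·0; 0·1 + 3·0) = (6, 0)
w2 = Aw1 = (6·6 + 0·0; 0·6 + 3·0) = (36, 0)
w3 = Aw2 = (216, 0)
w4 = Aw3 = (1296, 0)
The requested component of w4 is 1296.

1296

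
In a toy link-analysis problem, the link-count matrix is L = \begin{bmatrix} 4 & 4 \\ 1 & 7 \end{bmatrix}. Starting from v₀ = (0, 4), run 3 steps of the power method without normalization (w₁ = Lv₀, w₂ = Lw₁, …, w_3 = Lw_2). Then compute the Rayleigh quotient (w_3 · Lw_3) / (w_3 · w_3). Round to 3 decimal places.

w1 = Lv₀ = (4·0 + 4·4; 1·0 + 7·4) = (16, 28)
w2 = Lw1 = (4·16 + 4·28; 1·16 + 7·28) = (176, 212)
w3 = Lw2 = (1552, 1660)
Lw3 = (12848, 13172)
w3·Lw3 = 1552·12848 + 1660·13172 = 41805616; w3·w3 = 1552·1552 + 1660·1660 = 5164304
λ ≈ 41805616/5164304 = 8.095

λ ≈ 8.095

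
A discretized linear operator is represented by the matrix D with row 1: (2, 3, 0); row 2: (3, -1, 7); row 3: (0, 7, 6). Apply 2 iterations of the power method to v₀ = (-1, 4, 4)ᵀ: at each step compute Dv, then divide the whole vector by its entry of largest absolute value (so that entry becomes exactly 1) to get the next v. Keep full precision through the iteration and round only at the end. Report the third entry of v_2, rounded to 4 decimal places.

1.0000

Dv0 = (10.00000, 21.00000, 52.00000); divide by 52.00000 → v1 = (0.19231, 0.40385, 1.00000)
Dv1 = (1.59615, 7.17308, 8.82692); divide by 8.82692 → v2 = (0.18083, 0.81264, 1.00000)
Requested entry of v2: 459/459 = 1.0000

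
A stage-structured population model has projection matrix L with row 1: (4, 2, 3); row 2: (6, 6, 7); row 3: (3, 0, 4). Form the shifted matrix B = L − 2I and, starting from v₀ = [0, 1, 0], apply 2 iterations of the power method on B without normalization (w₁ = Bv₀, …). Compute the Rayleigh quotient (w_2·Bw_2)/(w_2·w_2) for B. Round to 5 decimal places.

B = L − 2I has rows (2, 2, 3); (6, 4, 7); (3, 0, 2)
w1 = Bv₀ = (2, 4, 0)
w2 = Bw1 = (12, 28, 6)
Bw2 = (98, 226, 48)
w2·Bw2 = 7792; w2·w2 = 964; μ ≈ 7792/964 = 8.08299

μ ≈ 8.08299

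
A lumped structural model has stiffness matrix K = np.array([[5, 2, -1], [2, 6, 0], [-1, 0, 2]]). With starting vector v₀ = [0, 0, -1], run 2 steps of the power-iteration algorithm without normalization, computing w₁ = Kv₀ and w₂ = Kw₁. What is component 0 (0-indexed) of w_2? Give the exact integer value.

w1 = Kv₀ = (1, 0, -2)
w2 = Kw1 = (7, 2, -5)
The requested component of w2 is 7.

7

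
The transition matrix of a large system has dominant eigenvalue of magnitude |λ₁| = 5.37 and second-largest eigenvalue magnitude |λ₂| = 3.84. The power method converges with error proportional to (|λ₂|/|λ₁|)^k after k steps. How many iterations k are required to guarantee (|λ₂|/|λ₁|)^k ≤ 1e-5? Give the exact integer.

|λ₂/λ₁| = 3.84/5.37 = 0.71508
Need k ≥ ln(1e-5) / ln(0.71508) = -11.5129 / -0.3354 ≈ 34.331
Smallest integer k satisfying the bound: 35

35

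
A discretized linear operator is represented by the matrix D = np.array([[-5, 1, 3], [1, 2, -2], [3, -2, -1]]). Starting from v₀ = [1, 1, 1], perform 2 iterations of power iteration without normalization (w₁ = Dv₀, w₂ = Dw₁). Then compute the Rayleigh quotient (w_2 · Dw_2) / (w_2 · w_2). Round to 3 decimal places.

-5.661

w1 = Dv₀ = (-1, 1, 0)
w2 = Dw1 = (6, 1, -5)
Dw2 = (-44, 18, 21)
w2·Dw2 = 6·(-44) + 1·18 + (-5)·21 = -351; w2·w2 = 6·6 + 1·1 + (-5)·(-5) = 62
λ ≈ -351/62 = -5.661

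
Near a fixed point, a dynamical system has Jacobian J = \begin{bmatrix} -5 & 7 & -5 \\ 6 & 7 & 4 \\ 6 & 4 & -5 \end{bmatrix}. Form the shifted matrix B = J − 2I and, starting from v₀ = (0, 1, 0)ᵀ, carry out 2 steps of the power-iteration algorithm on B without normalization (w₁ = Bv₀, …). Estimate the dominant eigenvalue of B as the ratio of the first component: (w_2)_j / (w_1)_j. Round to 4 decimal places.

μ ≈ -4.8571

B = J − 2I has rows (-7, 7, -5); (6, 5, 4); (6, 4, -7)
w1 = Bv₀ = ((-7)·0 + 7·1 + (-5)·0; 6·0 + 5·1 + 4·0; 6·0 + 4·1 + (-7)·0) = (7, 5, 4)
w2 = Bw1 = ((-7)·7 + 7·5 + (-5)·4; 6·7 + 5·5 + 4·4; 6·7 + 4·5 + (-7)·4) = (-34, 83, 34)
Ratio: -34/7 = -4.8571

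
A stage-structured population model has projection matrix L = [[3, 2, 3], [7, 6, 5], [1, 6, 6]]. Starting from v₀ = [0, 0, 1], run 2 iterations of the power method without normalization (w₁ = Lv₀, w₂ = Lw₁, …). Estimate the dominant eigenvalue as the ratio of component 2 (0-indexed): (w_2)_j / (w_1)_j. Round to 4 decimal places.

w1 = Lv₀ = (3·0 + 2·0 + 3·1; 7·0 + 6·0 + 5·1; 1·0 + 6·0 + 6·1) = (3, 5, 6)
w2 = Lw1 = (3·3 + 2·5 + 3·6; 7·3 + 6·5 + 5·6; 1·3 + 6·5 + 6·6) = (37, 81, 69)
Ratio at component: 69 / 6 = 11.5000

11.5000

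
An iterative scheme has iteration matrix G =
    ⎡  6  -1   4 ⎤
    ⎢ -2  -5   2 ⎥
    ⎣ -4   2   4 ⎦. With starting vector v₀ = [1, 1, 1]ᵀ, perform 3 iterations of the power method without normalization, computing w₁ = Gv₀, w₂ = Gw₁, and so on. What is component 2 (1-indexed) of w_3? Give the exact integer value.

w1 = Gv₀ = (6·1 + (-1)·1 + 4·1; (-2)·1 + (-5)·1 + 2·1; (-4)·1 + 2·1 + 4·1) = (9, -5, 2)
w2 = Gw1 = (6·9 + (-1)·(-5) + 4·2; (-2)·9 + (-5)·(-5) + 2·2; (-4)·9 + 2·(-5) + 4·2) = (67, 11, -38)
w3 = Gw2 = (239, -265, -398)
The requested component of w3 is -265.

-265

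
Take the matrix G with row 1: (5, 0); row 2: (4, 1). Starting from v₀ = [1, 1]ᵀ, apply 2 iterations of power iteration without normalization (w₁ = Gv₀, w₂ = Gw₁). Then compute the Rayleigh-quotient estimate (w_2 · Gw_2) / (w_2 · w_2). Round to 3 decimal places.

λ ≈ 5.000

w1 = Gv₀ = (5·1 + 0·1; 4·1 + 1·1) = (5, 5)
w2 = Gw1 = (5·5 + 0·5; 4·5 + 1·5) = (25, 25)
Gw2 = (125, 125)
w2·Gw2 = 25·125 + 25·125 = 6250; w2·w2 = 25·25 + 25·25 = 1250
λ ≈ 6250/1250 = 5.000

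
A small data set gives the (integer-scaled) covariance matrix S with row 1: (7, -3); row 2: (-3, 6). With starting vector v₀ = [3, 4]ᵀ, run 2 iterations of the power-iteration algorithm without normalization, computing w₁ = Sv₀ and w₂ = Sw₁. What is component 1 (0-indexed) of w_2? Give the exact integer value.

w1 = Sv₀ = (9, 15)
w2 = Sw1 = (18, 63)
The requested component of w2 is 63.

63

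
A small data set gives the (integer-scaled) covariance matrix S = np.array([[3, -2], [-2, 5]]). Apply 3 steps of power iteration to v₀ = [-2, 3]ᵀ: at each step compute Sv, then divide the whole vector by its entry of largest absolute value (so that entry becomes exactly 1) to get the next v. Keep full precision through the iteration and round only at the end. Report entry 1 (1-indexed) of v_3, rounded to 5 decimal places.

Sv0 = (-12.000000, 19.000000); divide by 19.000000 → v1 = (-0.631579, 1.000000)
Sv1 = (-3.894737, 6.263158); divide by 6.263158 → v2 = (-0.621849, 1.000000)
Sv2 = (-3.865546, 6.243697); divide by 6.243697 → v3 = (-0.619112, 1.000000)
Requested entry of v3: -460/743 = -0.61911

-0.61911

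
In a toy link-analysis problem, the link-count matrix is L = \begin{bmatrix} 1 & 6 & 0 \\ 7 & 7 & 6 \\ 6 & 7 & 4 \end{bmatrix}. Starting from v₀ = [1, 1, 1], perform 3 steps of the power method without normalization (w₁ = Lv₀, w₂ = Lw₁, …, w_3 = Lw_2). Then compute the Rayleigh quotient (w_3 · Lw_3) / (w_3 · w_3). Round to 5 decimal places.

15.11891

w1 = Lv₀ = (7, 20, 17)
w2 = Lw1 = (127, 291, 250)
w3 = Lw2 = (1873, 4426, 3799)
Lw3 = (28429, 66887, 57416)
w3·Lw3 = 1873·28429 + 4426·66887 + 3799·57416 = 567412763; w3·w3 = 1873·1873 + 4426·4426 + 3799·3799 = 37530006
λ ≈ 567412763/37530006 = 15.11891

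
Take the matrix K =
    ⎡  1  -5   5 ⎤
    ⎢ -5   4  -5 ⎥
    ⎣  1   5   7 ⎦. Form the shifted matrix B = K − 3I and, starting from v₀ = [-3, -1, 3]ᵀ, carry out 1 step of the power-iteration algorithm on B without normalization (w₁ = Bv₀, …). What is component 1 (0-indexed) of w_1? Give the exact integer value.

-1

B = K − 3I has rows (-2, -5, 5); (-5, 1, -5); (1, 5, 4)
w1 = Bv₀ = ((-2)·(-3) + (-5)·(-1) + 5·3; (-5)·(-3) + 1·(-1) + (-5)·3; 1·(-3) + 5·(-1) + 4·3) = (26, -1, 4)
Requested component of w1: -1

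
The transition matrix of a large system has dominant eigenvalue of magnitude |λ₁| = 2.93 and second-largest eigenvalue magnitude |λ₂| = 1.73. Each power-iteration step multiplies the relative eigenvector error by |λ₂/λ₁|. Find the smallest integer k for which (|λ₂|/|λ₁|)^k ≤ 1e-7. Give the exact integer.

|λ₂/λ₁| = 1.73/2.93 = 0.59044
Need k ≥ ln(1e-7) / ln(0.59044) = -16.1181 / -0.5269 ≈ 30.592
Smallest integer k satisfying the bound: 31

31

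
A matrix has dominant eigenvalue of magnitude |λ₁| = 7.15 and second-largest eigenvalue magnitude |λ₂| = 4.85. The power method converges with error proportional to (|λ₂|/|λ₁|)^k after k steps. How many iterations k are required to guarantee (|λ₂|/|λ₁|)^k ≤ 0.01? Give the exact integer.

12

|λ₂/λ₁| = 4.85/7.15 = 0.67832
Need k ≥ ln(0.01) / ln(0.67832) = -4.6052 / -0.3881 ≈ 11.865
Smallest integer k satisfying the bound: 12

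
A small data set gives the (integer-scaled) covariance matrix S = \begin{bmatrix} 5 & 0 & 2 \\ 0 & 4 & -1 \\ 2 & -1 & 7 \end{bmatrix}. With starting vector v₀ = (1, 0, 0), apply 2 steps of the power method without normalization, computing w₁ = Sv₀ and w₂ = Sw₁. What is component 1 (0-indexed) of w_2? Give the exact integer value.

-2

w1 = Sv₀ = (5·1 + 0·0 + 2·0; 0·1 + 4·0 + (-1)·0; 2·1 + (-1)·0 + 7·0) = (5, 0, 2)
w2 = Sw1 = (5·5 + 0·0 + 2·2; 0·5 + 4·0 + (-1)·2; 2·5 + (-1)·0 + 7·2) = (29, -2, 24)
The requested component of w2 is -2.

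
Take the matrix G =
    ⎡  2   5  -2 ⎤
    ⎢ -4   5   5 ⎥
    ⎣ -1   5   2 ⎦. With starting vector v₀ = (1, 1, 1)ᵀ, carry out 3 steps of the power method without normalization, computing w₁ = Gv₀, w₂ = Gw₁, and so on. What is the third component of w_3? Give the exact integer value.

w1 = Gv₀ = (2·1 + 5·1 + (-2)·1; (-4)·1 + 5·1 + 5·1; (-1)·1 + 5·1 + 2·1) = (5, 6, 6)
w2 = Gw1 = (2·5 + 5·6 + (-2)·6; (-4)·5 + 5·6 + 5·6; (-1)·5 + 5·6 + 2·6) = (28, 40, 37)
w3 = Gw2 = (182, 273, 246)
The requested component of w3 is 246.

246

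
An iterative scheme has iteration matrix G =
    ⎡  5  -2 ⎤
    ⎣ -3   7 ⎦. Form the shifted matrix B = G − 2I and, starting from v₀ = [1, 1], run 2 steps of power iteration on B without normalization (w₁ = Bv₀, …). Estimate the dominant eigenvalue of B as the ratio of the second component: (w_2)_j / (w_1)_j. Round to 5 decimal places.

3.50000

B = G − 2I has rows (3, -2); (-3, 5)
w1 = Bv₀ = (3·1 + (-2)·1; (-3)·1 + 5·1) = (1, 2)
w2 = Bw1 = (3·1 + (-2)·2; (-3)·1 + 5·2) = (-1, 7)
Ratio: 7/2 = 3.50000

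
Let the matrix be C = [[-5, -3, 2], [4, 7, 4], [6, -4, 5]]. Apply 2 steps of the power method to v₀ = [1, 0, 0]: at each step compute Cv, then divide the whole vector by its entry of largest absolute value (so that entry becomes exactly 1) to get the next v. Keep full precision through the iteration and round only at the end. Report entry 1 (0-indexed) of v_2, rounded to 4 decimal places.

Cv0 = (-5.00000, 4.00000, 6.00000); divide by 6.00000 → v1 = (-0.83333, 0.66667, 1.00000)
Cv1 = (4.16667, 5.33333, -2.66667); divide by 5.33333 → v2 = (0.78125, 1.00000, -0.50000)
Requested entry of v2: 32/32 = 1.0000

1.0000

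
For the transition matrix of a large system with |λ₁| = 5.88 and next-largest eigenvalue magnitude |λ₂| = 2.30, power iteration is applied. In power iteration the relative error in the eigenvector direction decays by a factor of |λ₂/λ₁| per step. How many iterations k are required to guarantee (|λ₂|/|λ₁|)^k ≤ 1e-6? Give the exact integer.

|λ₂/λ₁| = 2.30/5.88 = 0.39116
Need k ≥ ln(1e-6) / ln(0.39116) = -13.8155 / -0.9386 ≈ 14.719
Smallest integer k satisfying the bound: 15

15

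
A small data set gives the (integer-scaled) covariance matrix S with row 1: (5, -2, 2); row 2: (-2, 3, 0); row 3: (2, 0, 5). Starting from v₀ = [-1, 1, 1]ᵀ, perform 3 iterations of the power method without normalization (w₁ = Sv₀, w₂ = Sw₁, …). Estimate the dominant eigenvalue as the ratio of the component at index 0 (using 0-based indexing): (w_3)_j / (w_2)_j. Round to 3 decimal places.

w1 = Sv₀ = (5·(-1) + (-2)·1 + 2·1; (-2)·(-1) + 3·1 + 0·1; 2·(-1) + 0·1 + 5·1) = (-5, 5, 3)
w2 = Sw1 = (5·(-5) + (-2)·5 + 2·3; (-2)·(-5) + 3·5 + 0·3; 2·(-5) + 0·5 + 5·3) = (-29, 25, 5)
w3 = Sw2 = (-185, 133, -33)
Ratio at component: -185 / -29 = 6.379

6.379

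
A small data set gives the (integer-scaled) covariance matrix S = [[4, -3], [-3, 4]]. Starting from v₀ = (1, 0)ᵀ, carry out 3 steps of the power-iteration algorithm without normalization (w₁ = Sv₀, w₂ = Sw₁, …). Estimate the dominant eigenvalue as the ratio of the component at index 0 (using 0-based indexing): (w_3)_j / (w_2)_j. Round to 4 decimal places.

w1 = Sv₀ = (4, -3)
w2 = Sw1 = (25, -24)
w3 = Sw2 = (172, -171)
Ratio at component: 172 / 25 = 6.8800

6.8800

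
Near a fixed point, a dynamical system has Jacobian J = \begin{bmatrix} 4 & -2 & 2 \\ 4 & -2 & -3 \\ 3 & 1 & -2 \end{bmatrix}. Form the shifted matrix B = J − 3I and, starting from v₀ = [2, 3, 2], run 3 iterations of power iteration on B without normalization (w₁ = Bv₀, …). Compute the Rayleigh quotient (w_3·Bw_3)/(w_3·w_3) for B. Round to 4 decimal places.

B = J − 3I has rows (1, -2, 2); (4, -5, -3); (3, 1, -5)
w1 = Bv₀ = (0, -13, -1)
w2 = Bw1 = (24, 68, -8)
w3 = Bw2 = (-128, -220, 180)
Bw3 = (672, 48, -1504)
w3·Bw3 = -367296; w3·w3 = 97184; μ ≈ -367296/97184 = -3.7794

μ ≈ -3.7794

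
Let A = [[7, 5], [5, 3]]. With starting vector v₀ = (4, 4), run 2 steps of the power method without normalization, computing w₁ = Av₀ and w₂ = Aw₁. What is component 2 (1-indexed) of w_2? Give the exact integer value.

336

w1 = Av₀ = (48, 32)
w2 = Aw1 = (496, 336)
The requested component of w2 is 336.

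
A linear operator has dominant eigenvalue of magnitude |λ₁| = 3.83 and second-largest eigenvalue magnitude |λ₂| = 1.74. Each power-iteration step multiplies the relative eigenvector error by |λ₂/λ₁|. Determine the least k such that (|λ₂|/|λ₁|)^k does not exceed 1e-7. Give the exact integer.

21

|λ₂/λ₁| = 1.74/3.83 = 0.45431
Need k ≥ ln(1e-7) / ln(0.45431) = -16.1181 / -0.7890 ≈ 20.429
Smallest integer k satisfying the bound: 21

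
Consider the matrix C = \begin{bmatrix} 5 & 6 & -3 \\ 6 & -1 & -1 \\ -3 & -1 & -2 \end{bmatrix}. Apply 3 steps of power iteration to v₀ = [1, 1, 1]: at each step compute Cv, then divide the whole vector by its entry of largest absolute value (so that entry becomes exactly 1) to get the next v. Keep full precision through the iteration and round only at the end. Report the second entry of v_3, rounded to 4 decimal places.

Cv0 = (8.00000, 4.00000, -6.00000); divide by 8.00000 → v1 = (1.00000, 0.50000, -0.75000)
Cv1 = (10.25000, 6.25000, -2.00000); divide by 10.25000 → v2 = (1.00000, 0.60976, -0.19512)
Cv2 = (9.24390, 5.58537, -3.21951); divide by 9.24390 → v3 = (1.00000, 0.60422, -0.34828)
Requested entry of v3: 458/758 = 0.6042

0.6042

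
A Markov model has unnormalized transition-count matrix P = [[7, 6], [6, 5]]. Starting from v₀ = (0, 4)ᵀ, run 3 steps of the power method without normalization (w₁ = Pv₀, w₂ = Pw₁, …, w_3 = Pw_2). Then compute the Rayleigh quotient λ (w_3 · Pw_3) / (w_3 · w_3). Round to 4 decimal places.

w1 = Pv₀ = (7·0 + 6·4; 6·0 + 5·4) = (24, 20)
w2 = Pw1 = (7·24 + 6·20; 6·24 + 5·20) = (288, 244)
w3 = Pw2 = (3480, 2948)
Pw3 = (42048, 35620)
w3·Pw3 = 3480·42048 + 2948·35620 = 251334800; w3·w3 = 3480·3480 + 2948·2948 = 20801104
λ ≈ 251334800/20801104 = 12.0828

12.0828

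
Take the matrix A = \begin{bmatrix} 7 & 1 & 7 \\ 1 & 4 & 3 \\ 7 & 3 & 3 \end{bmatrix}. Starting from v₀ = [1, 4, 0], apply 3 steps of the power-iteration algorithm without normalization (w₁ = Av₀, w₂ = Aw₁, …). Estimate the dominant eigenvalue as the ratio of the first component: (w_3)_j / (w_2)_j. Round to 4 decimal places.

w1 = Av₀ = (11, 17, 19)
w2 = Aw1 = (227, 136, 185)
w3 = Aw2 = (3020, 1326, 2552)
Ratio at component: 3020 / 227 = 13.3040

λ ≈ 13.3040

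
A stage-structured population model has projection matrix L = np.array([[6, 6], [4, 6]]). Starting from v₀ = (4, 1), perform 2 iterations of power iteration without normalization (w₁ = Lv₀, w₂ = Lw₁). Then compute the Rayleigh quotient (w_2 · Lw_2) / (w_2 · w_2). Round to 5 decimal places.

w1 = Lv₀ = (30, 22)
w2 = Lw1 = (312, 252)
Lw2 = (3384, 2760)
w2·Lw2 = 312·3384 + 252·2760 = 1751328; w2·w2 = 312·312 + 252·252 = 160848
λ ≈ 1751328/160848 = 10.88809

λ ≈ 10.88809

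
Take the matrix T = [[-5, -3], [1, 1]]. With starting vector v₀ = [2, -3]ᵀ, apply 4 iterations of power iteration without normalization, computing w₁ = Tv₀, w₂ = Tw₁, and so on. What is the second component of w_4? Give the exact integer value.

w1 = Tv₀ = ((-5)·2 + (-3)·(-3); 1·2 + 1·(-3)) = (-1, -1)
w2 = Tw1 = ((-5)·(-1) + (-3)·(-1); 1·(-1) + 1·(-1)) = (8, -2)
w3 = Tw2 = (-34, 6)
w4 = Tw3 = (152, -28)
The requested component of w4 is -28.

-28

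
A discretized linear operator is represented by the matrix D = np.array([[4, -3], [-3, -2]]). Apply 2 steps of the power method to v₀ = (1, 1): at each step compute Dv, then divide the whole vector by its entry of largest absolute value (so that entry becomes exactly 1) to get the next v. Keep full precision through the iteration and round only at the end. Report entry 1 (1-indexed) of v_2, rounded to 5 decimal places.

Dv0 = (1.000000, -5.000000); divide by -5.000000 → v1 = (-0.200000, 1.000000)
Dv1 = (-3.800000, -1.400000); divide by -3.800000 → v2 = (1.000000, 0.368421)
Requested entry of v2: 19/19 = 1.00000

1.00000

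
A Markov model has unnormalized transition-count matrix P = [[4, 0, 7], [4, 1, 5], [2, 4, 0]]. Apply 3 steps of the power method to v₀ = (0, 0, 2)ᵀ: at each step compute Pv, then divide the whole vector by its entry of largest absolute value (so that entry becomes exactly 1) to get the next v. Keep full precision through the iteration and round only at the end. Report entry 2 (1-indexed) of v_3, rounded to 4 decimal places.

0.9000

Pv0 = (14.00000, 10.00000, 0.00000); divide by 14.00000 → v1 = (1.00000, 0.71429, 0.00000)
Pv1 = (4.00000, 4.71429, 4.85714); divide by 4.85714 → v2 = (0.82353, 0.97059, 1.00000)
Pv2 = (10.29412, 9.26471, 5.52941); divide by 10.29412 → v3 = (1.00000, 0.90000, 0.53714)
Requested entry of v3: 630/700 = 0.9000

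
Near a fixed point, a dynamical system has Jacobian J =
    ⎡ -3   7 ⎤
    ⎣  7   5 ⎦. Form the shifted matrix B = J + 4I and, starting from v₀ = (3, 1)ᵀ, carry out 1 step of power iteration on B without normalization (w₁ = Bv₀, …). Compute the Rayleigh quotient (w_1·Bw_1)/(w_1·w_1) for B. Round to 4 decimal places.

B = J + 4I has rows (1, 7); (7, 9)
w1 = Bv₀ = (1·3 + 7·1; 7·3 + 9·1) = (10, 30)
Bw1 = (220, 340)
w1·Bw1 = 12400; w1·w1 = 1000; μ ≈ 12400/1000 = 12.4000

μ ≈ 12.4000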